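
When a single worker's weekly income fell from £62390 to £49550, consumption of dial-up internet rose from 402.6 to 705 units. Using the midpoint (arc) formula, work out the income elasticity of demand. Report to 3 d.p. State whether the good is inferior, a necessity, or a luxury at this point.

-2.380 (inferior good)

ΔQ = 705 − 402.6 = 302.4; midpoint Q̄ = (402.6 + 705)/2 = 553.8.
ΔI = 49550 − 62390 = -12840; midpoint Ī = (62390 + 49550)/2 = 55970.
η = (ΔQ/Q̄) ÷ (ΔI/Ī) = (302.4/553.8) ÷ (-12840/55970) = -2.380.
η < 0 ⇒ inferior good.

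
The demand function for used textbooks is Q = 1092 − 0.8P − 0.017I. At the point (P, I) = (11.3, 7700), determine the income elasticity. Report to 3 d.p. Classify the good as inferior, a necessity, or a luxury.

-0.137 (inferior good)

At P = 11.3, I = 7700: Q = 952.060.
Holding P constant, ∂Q/∂I = −0.017.
η_I = (∂Q/∂I)·(I/Q) = -0.017 × (7700/952.060) = -0.137.
Since η < 0, this is an inferior good.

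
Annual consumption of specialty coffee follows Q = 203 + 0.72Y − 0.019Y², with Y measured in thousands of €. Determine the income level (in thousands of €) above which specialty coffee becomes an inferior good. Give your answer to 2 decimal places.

dQ/dY = 0.72 − 0.038Y.
The good is inferior where dQ/dY < 0. Setting dQ/dY = 0 gives Y = 0.72 / 0.038 = 18.95.

18.95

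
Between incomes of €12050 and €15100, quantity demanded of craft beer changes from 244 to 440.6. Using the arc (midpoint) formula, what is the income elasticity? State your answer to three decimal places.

2.556

ΔQ = 440.6 − 244 = 196.6; midpoint Q̄ = (244 + 440.6)/2 = 342.3.
ΔI = 15100 − 12050 = 3050; midpoint Ī = (12050 + 15100)/2 = 13575.
η = (ΔQ/Q̄) ÷ (ΔI/Ī) = (196.6/342.3) ÷ (3050/13575) = 2.556.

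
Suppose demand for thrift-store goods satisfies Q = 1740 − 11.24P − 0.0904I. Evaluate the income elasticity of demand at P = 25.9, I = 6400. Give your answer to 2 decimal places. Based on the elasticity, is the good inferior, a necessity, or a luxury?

At P = 25.9, I = 6400: Q = 870.324.
Holding P constant, ∂Q/∂I = −0.0904.
η_I = (∂Q/∂I)·(I/Q) = -0.0904 × (6400/870.324) = -0.66.
Since η < 0, this is an inferior good.

-0.66 (inferior good)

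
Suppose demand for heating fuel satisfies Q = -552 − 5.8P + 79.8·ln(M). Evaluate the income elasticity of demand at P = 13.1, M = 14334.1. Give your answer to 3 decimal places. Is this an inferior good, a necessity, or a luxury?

At P = 13.1, M = 14334.1: Q = 135.738.
Holding P constant, ∂Q/∂M = 79.8/M = 0.00556714.
η_M = (∂Q/∂M)·(M/Q) = 0.00556714 × (14334.1/135.738) = 0.588.
Since 0 < η < 1, this is a necessity.

0.588 (necessity)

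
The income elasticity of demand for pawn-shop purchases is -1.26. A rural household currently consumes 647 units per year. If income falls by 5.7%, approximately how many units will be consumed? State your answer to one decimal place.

%ΔQ ≈ η × %ΔI = -1.26 × (-5.7%) = 7.182%.
New Q ≈ 647 × (1 + 0.07182) = 693.5.

693.5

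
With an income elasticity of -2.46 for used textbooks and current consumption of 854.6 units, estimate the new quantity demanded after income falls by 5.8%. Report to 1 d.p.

%ΔQ ≈ η × %ΔI = -2.46 × (-5.8%) = 14.268%.
New Q ≈ 854.6 × (1 + 0.14268) = 976.5.

976.5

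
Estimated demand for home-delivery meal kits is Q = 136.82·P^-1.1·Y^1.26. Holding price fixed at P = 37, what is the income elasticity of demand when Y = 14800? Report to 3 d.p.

For a multiplicative demand Q = A·P^α·Y^β, the income elasticity is β everywhere.
Here β = 1.26, so η = 1.260.

1.260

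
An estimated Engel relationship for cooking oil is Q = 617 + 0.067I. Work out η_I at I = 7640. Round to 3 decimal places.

At I = 7640: Q = 1128.880.
dQ/dI = 0.067.
η = (dQ/dI)·(I/Q) = 0.067 × (7640/1128.880) = 0.453.

0.453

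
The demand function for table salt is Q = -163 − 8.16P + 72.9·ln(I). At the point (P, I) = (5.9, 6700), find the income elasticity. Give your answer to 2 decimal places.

At P = 5.9, I = 6700: Q = 431.095.
Holding P constant, ∂Q/∂I = 72.9/I = 0.0108806.
η_I = (∂Q/∂I)·(I/Q) = 0.0108806 × (6700/431.095) = 0.17.

0.17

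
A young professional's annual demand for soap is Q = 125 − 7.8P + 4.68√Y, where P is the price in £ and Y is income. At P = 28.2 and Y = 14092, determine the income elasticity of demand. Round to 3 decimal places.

0.603

At P = 28.2, Y = 14092: Q = 460.602.
Holding P constant, ∂Q/∂Y = 4.68/(2√Y) = 0.0197119.
η_Y = (∂Q/∂Y)·(Y/Q) = 0.0197119 × (14092/460.602) = 0.603.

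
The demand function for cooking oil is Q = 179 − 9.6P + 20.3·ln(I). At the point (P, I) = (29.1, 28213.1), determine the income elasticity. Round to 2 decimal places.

0.19

At P = 29.1, I = 28213.1: Q = 107.665.
Holding P constant, ∂Q/∂I = 20.3/I = 0.000719524.
η_I = (∂Q/∂I)·(I/Q) = 0.000719524 × (28213.1/107.665) = 0.19.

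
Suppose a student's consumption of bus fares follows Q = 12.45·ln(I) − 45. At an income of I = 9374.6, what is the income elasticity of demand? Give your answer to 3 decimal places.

0.181

At I = 9374.6: Q = 68.865.
dQ/dI = 12.45/I = 0.00132806 at this income.
η = (dQ/dI)·(I/Q) = 0.00132806 × (9374.6/68.865) = 0.181.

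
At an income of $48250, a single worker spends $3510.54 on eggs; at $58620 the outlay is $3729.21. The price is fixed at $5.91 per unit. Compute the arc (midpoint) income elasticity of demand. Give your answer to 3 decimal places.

0.311

With a constant price, Q₁ = 3510.54/5.91 = 594.000 and Q₂ = 3729.21/5.91 = 631.000 (equivalently, work directly with expenditure since P cancels).
Midpoint %ΔQ = (3729.21 − 3510.54)/3619.88 = 0.06041; midpoint %ΔI = (58620 − 48250)/53435 = 0.19407.
η = 0.06041 / 0.19407 = 0.311.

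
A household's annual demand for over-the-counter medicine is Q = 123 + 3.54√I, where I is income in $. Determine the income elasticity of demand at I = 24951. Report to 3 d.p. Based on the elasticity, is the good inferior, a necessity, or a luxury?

0.410 (necessity)

At I = 24951: Q = 682.174.
dQ/dI = 3.54/(2√I) = 0.0112054 at this income.
η = (dQ/dI)·(I/Q) = 0.0112054 × (24951/682.174) = 0.410.
Since 0 < η < 1, the good is a necessity.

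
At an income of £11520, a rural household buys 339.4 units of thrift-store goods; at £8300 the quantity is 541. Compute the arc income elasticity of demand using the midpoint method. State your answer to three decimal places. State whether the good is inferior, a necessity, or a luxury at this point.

-1.409 (inferior good)

ΔQ = 541 − 339.4 = 201.6; midpoint Q̄ = (339.4 + 541)/2 = 440.2.
ΔI = 8300 − 11520 = -3220; midpoint Ī = (11520 + 8300)/2 = 9910.
η = (ΔQ/Q̄) ÷ (ΔI/Ī) = (201.6/440.2) ÷ (-3220/9910) = -1.409.
η < 0 ⇒ inferior good.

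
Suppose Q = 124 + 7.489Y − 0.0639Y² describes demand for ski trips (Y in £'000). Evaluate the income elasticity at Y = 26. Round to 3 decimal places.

At Y = 26: Q = 275.5176.
dQ/dY = 7.489 − 0.1278Y = 4.16620.
η = (dQ/dY)·(Y/Q) = 4.16620 × (26/275.5176) = 0.393.

0.393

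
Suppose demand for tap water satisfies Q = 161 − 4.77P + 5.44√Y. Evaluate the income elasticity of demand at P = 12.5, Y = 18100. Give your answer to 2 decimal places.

At P = 12.5, Y = 18100: Q = 833.252.
Holding P constant, ∂Q/∂Y = 5.44/(2√Y) = 0.0202176.
η_Y = (∂Q/∂Y)·(Y/Q) = 0.0202176 × (18100/833.252) = 0.44.

0.44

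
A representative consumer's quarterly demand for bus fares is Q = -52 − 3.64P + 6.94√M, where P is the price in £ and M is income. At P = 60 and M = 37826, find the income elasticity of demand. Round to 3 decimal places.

0.625

At P = 60, M = 37826: Q = 1079.354.
Holding P constant, ∂Q/∂M = 6.94/(2√M) = 0.0178416.
η_M = (∂Q/∂M)·(M/Q) = 0.0178416 × (37826/1079.354) = 0.625.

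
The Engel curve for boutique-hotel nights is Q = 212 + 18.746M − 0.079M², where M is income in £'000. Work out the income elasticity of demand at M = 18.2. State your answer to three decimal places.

0.548

At M = 18.2: Q = 527.0092.
dQ/dM = 18.746 − 0.158M = 15.87040.
η = (dQ/dM)·(M/Q) = 15.87040 × (18.2/527.0092) = 0.548.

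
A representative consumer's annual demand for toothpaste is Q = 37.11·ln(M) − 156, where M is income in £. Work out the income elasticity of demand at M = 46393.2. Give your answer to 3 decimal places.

At M = 46393.2: Q = 242.744.
dQ/dM = 37.11/M = 0.000799902 at this income.
η = (dQ/dM)·(M/Q) = 0.000799902 × (46393.2/242.744) = 0.153.

0.153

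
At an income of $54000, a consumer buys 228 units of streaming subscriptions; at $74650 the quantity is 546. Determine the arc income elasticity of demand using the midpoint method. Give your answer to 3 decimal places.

ΔQ = 546 − 228 = 318; midpoint Q̄ = (228 + 546)/2 = 387.
ΔI = 74650 − 54000 = 20650; midpoint Ī = (54000 + 74650)/2 = 64325.
η = (ΔQ/Q̄) ÷ (ΔI/Ī) = (318/387) ÷ (20650/64325) = 2.560.

2.560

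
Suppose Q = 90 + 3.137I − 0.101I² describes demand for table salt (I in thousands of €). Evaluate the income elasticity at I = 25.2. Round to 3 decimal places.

-0.469

At I = 25.2: Q = 104.9134.
dQ/dI = 3.137 − 0.202I = -1.95340.
η = (dQ/dI)·(I/Q) = -1.95340 × (25.2/104.9134) = -0.469.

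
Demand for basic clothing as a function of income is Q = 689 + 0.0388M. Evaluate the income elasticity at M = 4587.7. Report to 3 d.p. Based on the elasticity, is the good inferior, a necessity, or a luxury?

At M = 4587.7: Q = 867.003.
dQ/dM = 0.0388.
η = (dQ/dM)·(M/Q) = 0.0388 × (4587.7/867.003) = 0.205.
Since 0 < η < 1, the good is a necessity.

0.205 (necessity)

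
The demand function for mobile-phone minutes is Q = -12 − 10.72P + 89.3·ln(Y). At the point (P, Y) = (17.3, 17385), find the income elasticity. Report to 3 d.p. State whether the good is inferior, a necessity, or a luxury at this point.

0.132 (necessity)

At P = 17.3, Y = 17385: Q = 674.412.
Holding P constant, ∂Q/∂Y = 89.3/Y = 0.00513661.
η_Y = (∂Q/∂Y)·(Y/Q) = 0.00513661 × (17385/674.412) = 0.132.
Since 0 < η < 1, this is a necessity.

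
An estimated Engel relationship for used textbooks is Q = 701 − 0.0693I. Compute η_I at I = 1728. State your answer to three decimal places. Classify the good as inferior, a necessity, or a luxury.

-0.206 (inferior good)

At I = 1728: Q = 581.250.
dQ/dI = −0.0693.
η = (dQ/dI)·(I/Q) = -0.0693 × (1728/581.250) = -0.206.
Since η < 0, the good is an inferior good.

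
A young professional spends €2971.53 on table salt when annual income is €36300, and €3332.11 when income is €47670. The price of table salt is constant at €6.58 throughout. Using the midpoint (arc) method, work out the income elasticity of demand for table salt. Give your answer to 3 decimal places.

0.422

With a constant price, Q₁ = 2971.53/6.58 = 451.600 and Q₂ = 3332.11/6.58 = 506.400 (equivalently, work directly with expenditure since P cancels).
Midpoint %ΔQ = (3332.11 − 2971.53)/3151.82 = 0.11440; midpoint %ΔI = (47670 − 36300)/41985 = 0.27081.
η = 0.11440 / 0.27081 = 0.422.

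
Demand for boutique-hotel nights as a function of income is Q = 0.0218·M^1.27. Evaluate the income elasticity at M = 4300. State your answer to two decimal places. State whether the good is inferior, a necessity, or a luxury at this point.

1.27 (luxury)

For Q = A·M^β the income elasticity is constant and equal to β.
Here β = 1.27, so η = 1.27.
Since η > 1, the good is a luxury.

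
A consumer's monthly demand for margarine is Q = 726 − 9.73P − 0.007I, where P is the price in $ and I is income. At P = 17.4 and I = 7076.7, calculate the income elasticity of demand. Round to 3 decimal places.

At P = 17.4, I = 7076.7: Q = 507.161.
Holding P constant, ∂Q/∂I = −0.007.
η_I = (∂Q/∂I)·(I/Q) = -0.007 × (7076.7/507.161) = -0.098.

-0.098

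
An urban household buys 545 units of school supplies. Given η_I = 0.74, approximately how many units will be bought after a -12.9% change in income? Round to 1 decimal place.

493.0

%ΔQ ≈ η × %ΔI = 0.74 × (-12.9%) = -9.546%.
New Q ≈ 545 × (1 − 0.09546) = 493.0.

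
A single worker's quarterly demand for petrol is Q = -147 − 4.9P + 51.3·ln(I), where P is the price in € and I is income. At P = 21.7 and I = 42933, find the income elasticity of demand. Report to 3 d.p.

0.175

At P = 21.7, I = 42933: Q = 293.907.
Holding P constant, ∂Q/∂I = 51.3/I = 0.00119489.
η_I = (∂Q/∂I)·(I/Q) = 0.00119489 × (42933/293.907) = 0.175.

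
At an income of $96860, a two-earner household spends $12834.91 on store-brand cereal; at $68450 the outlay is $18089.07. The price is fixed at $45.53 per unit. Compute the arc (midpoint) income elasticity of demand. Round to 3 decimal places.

-0.989

With a constant price, Q₁ = 12834.91/45.53 = 281.900 and Q₂ = 18089.07/45.53 = 397.300 (equivalently, work directly with expenditure since P cancels).
Midpoint %ΔQ = (18089.07 − 12834.91)/15461.99 = 0.33981; midpoint %ΔI = (68450 − 96860)/82655 = -0.34372.
η = 0.33981 / -0.34372 = -0.989.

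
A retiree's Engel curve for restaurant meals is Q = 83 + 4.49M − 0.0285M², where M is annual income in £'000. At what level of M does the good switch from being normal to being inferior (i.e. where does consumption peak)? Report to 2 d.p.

dQ/dM = 4.49 − 0.057M.
The good is inferior where dQ/dM < 0. Setting dQ/dM = 0 gives M = 4.49 / 0.057 = 78.77.

78.77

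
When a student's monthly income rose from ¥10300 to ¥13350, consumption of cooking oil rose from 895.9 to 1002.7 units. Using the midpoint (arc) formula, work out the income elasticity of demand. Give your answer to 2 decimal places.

ΔQ = 1002.7 − 895.9 = 106.8; midpoint Q̄ = (895.9 + 1002.7)/2 = 949.3.
ΔI = 13350 − 10300 = 3050; midpoint Ī = (10300 + 13350)/2 = 11825.
η = (ΔQ/Q̄) ÷ (ΔI/Ī) = (106.8/949.3) ÷ (3050/11825) = 0.44.

0.44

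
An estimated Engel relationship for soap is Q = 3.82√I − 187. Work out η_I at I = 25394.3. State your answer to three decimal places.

At I = 25394.3: Q = 421.740.
dQ/dI = 3.82/(2√I) = 0.0119858 at this income.
η = (dQ/dI)·(I/Q) = 0.0119858 × (25394.3/421.740) = 0.722.

0.722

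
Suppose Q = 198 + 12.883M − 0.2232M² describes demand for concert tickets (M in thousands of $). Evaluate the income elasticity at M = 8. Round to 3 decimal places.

0.260

At M = 8: Q = 286.7792.
dQ/dM = 12.883 − 0.4464M = 9.31180.
η = (dQ/dM)·(M/Q) = 9.31180 × (8/286.7792) = 0.260.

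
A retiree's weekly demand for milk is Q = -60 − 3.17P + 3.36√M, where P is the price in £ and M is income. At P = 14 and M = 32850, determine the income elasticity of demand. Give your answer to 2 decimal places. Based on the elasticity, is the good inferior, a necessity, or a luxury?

0.60 (necessity)

At P = 14, M = 32850: Q = 504.606.
Holding P constant, ∂Q/∂M = 3.36/(2√M) = 0.00926919.
η_M = (∂Q/∂M)·(M/Q) = 0.00926919 × (32850/504.606) = 0.60.
Since 0 < η < 1, this is a necessity.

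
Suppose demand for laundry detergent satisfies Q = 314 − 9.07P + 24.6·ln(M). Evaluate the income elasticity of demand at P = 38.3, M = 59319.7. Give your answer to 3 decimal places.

0.104

At P = 38.3, M = 59319.7: Q = 236.990.
Holding P constant, ∂Q/∂M = 24.6/M = 0.000414702.
η_M = (∂Q/∂M)·(M/Q) = 0.000414702 × (59319.7/236.990) = 0.104.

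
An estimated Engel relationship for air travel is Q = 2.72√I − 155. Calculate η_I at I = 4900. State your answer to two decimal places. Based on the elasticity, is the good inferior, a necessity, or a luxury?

2.69 (luxury)

At I = 4900: Q = 35.400.
dQ/dI = 2.72/(2√I) = 0.0194286 at this income.
η = (dQ/dI)·(I/Q) = 0.0194286 × (4900/35.400) = 2.69.
Since η > 1, the good is a luxury.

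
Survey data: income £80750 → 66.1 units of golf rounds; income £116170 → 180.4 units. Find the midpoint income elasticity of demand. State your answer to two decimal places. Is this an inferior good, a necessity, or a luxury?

2.58 (luxury)

ΔQ = 180.4 − 66.1 = 114.3; midpoint Q̄ = (66.1 + 180.4)/2 = 123.25.
ΔI = 116170 − 80750 = 35420; midpoint Ī = (80750 + 116170)/2 = 98460.
η = (ΔQ/Q̄) ÷ (ΔI/Ī) = (114.3/123.25) ÷ (35420/98460) = 2.58.
η > 1 ⇒ luxury.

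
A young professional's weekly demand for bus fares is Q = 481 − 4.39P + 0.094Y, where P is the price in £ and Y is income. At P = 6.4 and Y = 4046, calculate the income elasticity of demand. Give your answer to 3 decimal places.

At P = 6.4, Y = 4046: Q = 833.228.
Holding P constant, ∂Q/∂Y = 0.094.
η_Y = (∂Q/∂Y)·(Y/Q) = 0.094 × (4046/833.228) = 0.456.

0.456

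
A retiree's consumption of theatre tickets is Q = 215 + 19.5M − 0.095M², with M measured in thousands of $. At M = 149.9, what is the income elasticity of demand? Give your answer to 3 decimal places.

-1.342

At M = 149.9: Q = 1003.3991.
dQ/dM = 19.5 − 0.19M = -8.98100.
η = (dQ/dM)·(M/Q) = -8.98100 × (149.9/1003.3991) = -1.342.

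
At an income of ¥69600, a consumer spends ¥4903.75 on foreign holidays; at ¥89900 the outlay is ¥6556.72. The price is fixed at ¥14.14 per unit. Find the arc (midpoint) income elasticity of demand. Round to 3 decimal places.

1.133

With a constant price, Q₁ = 4903.75/14.14 = 346.800 and Q₂ = 6556.72/14.14 = 463.700 (equivalently, work directly with expenditure since P cancels).
Midpoint %ΔQ = (6556.72 − 4903.75)/5730.24 = 0.28846; midpoint %ΔI = (89900 − 69600)/79750 = 0.25455.
η = 0.28846 / 0.25455 = 1.133.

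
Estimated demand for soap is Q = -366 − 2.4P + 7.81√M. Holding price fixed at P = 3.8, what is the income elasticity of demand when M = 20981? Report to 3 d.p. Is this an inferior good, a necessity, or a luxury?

0.748 (necessity)

At P = 3.8, M = 20981: Q = 756.144.
Holding P constant, ∂Q/∂M = 7.81/(2√M) = 0.0269593.
η_M = (∂Q/∂M)·(M/Q) = 0.0269593 × (20981/756.144) = 0.748.
Since 0 < η < 1, this is a necessity.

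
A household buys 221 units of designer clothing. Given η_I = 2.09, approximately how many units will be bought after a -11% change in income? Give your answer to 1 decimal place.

%ΔQ ≈ η × %ΔI = 2.09 × (-11%) = -22.99%.
New Q ≈ 221 × (1 − 0.2299) = 170.2.

170.2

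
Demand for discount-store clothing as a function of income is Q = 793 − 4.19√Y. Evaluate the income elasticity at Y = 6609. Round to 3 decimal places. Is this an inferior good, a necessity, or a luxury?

At Y = 6609: Q = 452.371.
dQ/dY = -4.19/(2√Y) = -0.0257701 at this income.
η = (dQ/dY)·(Y/Q) = -0.0257701 × (6609/452.371) = -0.376.
Since η < 0, the good is an inferior good.

-0.376 (inferior good)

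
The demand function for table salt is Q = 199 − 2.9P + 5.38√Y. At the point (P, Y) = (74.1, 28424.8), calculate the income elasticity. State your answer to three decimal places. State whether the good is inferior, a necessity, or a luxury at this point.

At P = 74.1, Y = 28424.8: Q = 891.159.
Holding P constant, ∂Q/∂Y = 5.38/(2√Y) = 0.0159552.
η_Y = (∂Q/∂Y)·(Y/Q) = 0.0159552 × (28424.8/891.159) = 0.509.
Since 0 < η < 1, this is a necessity.

0.509 (necessity)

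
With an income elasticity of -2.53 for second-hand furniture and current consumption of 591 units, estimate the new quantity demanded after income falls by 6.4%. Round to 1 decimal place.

686.7

%ΔQ ≈ η × %ΔI = -2.53 × (-6.4%) = 16.192%.
New Q ≈ 591 × (1 + 0.16192) = 686.7.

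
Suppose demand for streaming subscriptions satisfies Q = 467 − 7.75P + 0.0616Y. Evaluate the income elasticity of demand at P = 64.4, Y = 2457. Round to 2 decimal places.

1.27

At P = 64.4, Y = 2457: Q = 119.251.
Holding P constant, ∂Q/∂Y = 0.0616.
η_Y = (∂Q/∂Y)·(Y/Q) = 0.0616 × (2457/119.251) = 1.27.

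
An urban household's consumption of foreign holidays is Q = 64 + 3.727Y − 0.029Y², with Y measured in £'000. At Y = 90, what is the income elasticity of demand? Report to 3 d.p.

At Y = 90: Q = 164.5300.
dQ/dY = 3.727 − 0.058Y = -1.49300.
η = (dQ/dY)·(Y/Q) = -1.49300 × (90/164.5300) = -0.817.

-0.817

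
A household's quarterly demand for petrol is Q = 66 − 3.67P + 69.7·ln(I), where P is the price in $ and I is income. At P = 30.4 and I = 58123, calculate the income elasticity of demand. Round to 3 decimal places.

0.097

At P = 30.4, I = 58123: Q = 719.063.
Holding P constant, ∂Q/∂I = 69.7/I = 0.00119918.
η_I = (∂Q/∂I)·(I/Q) = 0.00119918 × (58123/719.063) = 0.097.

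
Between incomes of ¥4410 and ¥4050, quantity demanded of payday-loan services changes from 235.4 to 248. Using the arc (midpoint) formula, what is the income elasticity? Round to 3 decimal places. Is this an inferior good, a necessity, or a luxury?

-0.613 (inferior good)

ΔQ = 248 − 235.4 = 12.6; midpoint Q̄ = (235.4 + 248)/2 = 241.7.
ΔI = 4050 − 4410 = -360; midpoint Ī = (4410 + 4050)/2 = 4230.
η = (ΔQ/Q̄) ÷ (ΔI/Ī) = (12.6/241.7) ÷ (-360/4230) = -0.613.
η < 0 ⇒ inferior good.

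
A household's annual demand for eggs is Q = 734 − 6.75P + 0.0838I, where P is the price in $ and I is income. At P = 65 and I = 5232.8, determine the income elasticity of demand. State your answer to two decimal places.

0.60

At P = 65, I = 5232.8: Q = 733.759.
Holding P constant, ∂Q/∂I = 0.0838.
η_I = (∂Q/∂I)·(I/Q) = 0.0838 × (5232.8/733.759) = 0.60.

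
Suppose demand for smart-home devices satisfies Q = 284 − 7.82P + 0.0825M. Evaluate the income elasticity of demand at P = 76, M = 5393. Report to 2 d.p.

At P = 76, M = 5393: Q = 134.602.
Holding P constant, ∂Q/∂M = 0.0825.
η_M = (∂Q/∂M)·(M/Q) = 0.0825 × (5393/134.602) = 3.31.

3.31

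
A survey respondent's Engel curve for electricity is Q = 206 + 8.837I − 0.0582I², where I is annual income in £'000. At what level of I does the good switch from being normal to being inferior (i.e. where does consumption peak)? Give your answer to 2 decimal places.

dQ/dI = 8.837 − 0.1164I.
The good is inferior where dQ/dI < 0. Setting dQ/dI = 0 gives I = 8.837 / 0.1164 = 75.92.

75.92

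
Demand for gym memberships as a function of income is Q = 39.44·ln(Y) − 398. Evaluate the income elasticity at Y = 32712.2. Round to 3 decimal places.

At Y = 32712.2: Q = 11.999.
dQ/dY = 39.44/Y = 0.00120567 at this income.
η = (dQ/dY)·(Y/Q) = 0.00120567 × (32712.2/11.999) = 3.287.

3.287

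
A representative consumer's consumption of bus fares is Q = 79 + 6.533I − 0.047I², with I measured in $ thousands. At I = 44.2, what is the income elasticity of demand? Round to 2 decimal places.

0.38

At I = 44.2: Q = 275.9375.
dQ/dI = 6.533 − 0.094I = 2.37820.
η = (dQ/dI)·(I/Q) = 2.37820 × (44.2/275.9375) = 0.38.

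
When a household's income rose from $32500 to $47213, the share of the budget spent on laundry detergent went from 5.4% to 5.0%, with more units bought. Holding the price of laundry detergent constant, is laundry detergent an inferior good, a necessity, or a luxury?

Quantity rises but the budget share falls as income rises, so 0 < η < 1.

necessity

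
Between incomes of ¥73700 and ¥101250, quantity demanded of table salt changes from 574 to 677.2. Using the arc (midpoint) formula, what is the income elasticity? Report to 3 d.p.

0.524

ΔQ = 677.2 − 574 = 103.2; midpoint Q̄ = (574 + 677.2)/2 = 625.6.
ΔI = 101250 − 73700 = 27550; midpoint Ī = (73700 + 101250)/2 = 87475.
η = (ΔQ/Q̄) ÷ (ΔI/Ī) = (103.2/625.6) ÷ (27550/87475) = 0.524.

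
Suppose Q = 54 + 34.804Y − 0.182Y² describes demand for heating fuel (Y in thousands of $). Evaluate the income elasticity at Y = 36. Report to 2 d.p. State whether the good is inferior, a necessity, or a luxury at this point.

At Y = 36: Q = 1071.0720.
dQ/dY = 34.804 − 0.364Y = 21.70000.
η = (dQ/dY)·(Y/Q) = 21.70000 × (36/1071.0720) = 0.73.
0 < η < 1 ⇒ necessity.

0.73 (necessity)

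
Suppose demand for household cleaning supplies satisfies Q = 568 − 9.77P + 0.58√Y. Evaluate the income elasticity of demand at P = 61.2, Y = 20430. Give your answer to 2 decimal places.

0.78

At P = 61.2, Y = 20430: Q = 52.977.
Holding P constant, ∂Q/∂Y = 0.58/(2√Y) = 0.00202891.
η_Y = (∂Q/∂Y)·(Y/Q) = 0.00202891 × (20430/52.977) = 0.78.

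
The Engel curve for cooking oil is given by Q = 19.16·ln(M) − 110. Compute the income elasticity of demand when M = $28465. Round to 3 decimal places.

0.221

At M = 28465: Q = 86.513.
dQ/dM = 19.16/M = 0.000673107 at this income.
η = (dQ/dM)·(M/Q) = 0.000673107 × (28465/86.513) = 0.221.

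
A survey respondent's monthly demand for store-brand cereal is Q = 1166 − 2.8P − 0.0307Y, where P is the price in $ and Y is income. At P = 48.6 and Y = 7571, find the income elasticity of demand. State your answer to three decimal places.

-0.291

At P = 48.6, Y = 7571: Q = 797.490.
Holding P constant, ∂Q/∂Y = −0.0307.
η_Y = (∂Q/∂Y)·(Y/Q) = -0.0307 × (7571/797.490) = -0.291.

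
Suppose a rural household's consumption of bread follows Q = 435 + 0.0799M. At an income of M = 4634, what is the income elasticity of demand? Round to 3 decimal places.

0.460

At M = 4634: Q = 805.257.
dQ/dM = 0.0799.
η = (dQ/dM)·(M/Q) = 0.0799 × (4634/805.257) = 0.460.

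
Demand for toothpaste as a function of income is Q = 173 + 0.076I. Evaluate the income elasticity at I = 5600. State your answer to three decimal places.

At I = 5600: Q = 598.600.
dQ/dI = 0.076.
η = (dQ/dI)·(I/Q) = 0.076 × (5600/598.600) = 0.711.

0.711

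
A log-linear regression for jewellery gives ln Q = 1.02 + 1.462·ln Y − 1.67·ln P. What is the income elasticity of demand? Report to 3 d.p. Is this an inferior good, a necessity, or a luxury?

1.462 (luxury)

In a log-linear demand, the coefficient on ln Y is the income elasticity.
So η = 1.462.
η > 1 ⇒ luxury.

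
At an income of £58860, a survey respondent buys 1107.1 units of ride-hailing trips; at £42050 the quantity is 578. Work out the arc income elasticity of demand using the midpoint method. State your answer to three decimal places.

ΔQ = 578 − 1107.1 = -529.1; midpoint Q̄ = (1107.1 + 578)/2 = 842.55.
ΔI = 42050 − 58860 = -16810; midpoint Ī = (58860 + 42050)/2 = 50455.
η = (ΔQ/Q̄) ÷ (ΔI/Ī) = (-529.1/842.55) ÷ (-16810/50455) = 1.885.

1.885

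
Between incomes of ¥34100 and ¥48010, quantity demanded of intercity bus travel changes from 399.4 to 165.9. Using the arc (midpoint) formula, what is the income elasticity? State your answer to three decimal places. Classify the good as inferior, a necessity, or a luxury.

-2.438 (inferior good)

ΔQ = 165.9 − 399.4 = -233.5; midpoint Q̄ = (399.4 + 165.9)/2 = 282.65.
ΔI = 48010 − 34100 = 13910; midpoint Ī = (34100 + 48010)/2 = 41055.
η = (ΔQ/Q̄) ÷ (ΔI/Ī) = (-233.5/282.65) ÷ (13910/41055) = -2.438.
η < 0 ⇒ inferior good.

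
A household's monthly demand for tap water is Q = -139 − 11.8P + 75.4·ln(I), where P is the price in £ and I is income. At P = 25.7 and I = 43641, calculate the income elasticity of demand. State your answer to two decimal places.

At P = 25.7, I = 43641: Q = 363.295.
Holding P constant, ∂Q/∂I = 75.4/I = 0.00172773.
η_I = (∂Q/∂I)·(I/Q) = 0.00172773 × (43641/363.295) = 0.21.

0.21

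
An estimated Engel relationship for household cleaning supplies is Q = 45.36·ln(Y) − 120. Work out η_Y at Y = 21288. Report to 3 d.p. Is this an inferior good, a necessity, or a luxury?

At Y = 21288: Q = 332.053.
dQ/dY = 45.36/Y = 0.00213078 at this income.
η = (dQ/dY)·(Y/Q) = 0.00213078 × (21288/332.053) = 0.137.
Since 0 < η < 1, the good is a necessity.

0.137 (necessity)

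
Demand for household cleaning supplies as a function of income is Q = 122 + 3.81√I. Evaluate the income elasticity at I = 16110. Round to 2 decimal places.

At I = 16110: Q = 605.585.
dQ/dI = 3.81/(2√I) = 0.0150088 at this income.
η = (dQ/dI)·(I/Q) = 0.0150088 × (16110/605.585) = 0.40.

0.40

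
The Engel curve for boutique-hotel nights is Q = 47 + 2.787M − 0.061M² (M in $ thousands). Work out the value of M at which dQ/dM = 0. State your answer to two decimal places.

22.84

dQ/dM = 2.787 − 0.122M.
The good is inferior where dQ/dM < 0. Setting dQ/dM = 0 gives M = 2.787 / 0.122 = 22.84.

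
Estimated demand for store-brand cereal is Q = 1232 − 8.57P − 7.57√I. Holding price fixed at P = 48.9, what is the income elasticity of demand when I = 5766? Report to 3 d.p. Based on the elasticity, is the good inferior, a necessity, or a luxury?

At P = 48.9, I = 5766: Q = 238.105.
Holding P constant, ∂Q/∂I = -7.57/(2√I) = -0.0498458.
η_I = (∂Q/∂I)·(I/Q) = -0.0498458 × (5766/238.105) = -1.207.
Since η < 0, this is an inferior good.

-1.207 (inferior good)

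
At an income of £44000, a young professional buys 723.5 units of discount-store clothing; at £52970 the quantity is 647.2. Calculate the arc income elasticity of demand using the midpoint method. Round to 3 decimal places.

-0.602

ΔQ = 647.2 − 723.5 = -76.3; midpoint Q̄ = (723.5 + 647.2)/2 = 685.35.
ΔI = 52970 − 44000 = 8970; midpoint Ī = (44000 + 52970)/2 = 48485.
η = (ΔQ/Q̄) ÷ (ΔI/Ī) = (-76.3/685.35) ÷ (8970/48485) = -0.602.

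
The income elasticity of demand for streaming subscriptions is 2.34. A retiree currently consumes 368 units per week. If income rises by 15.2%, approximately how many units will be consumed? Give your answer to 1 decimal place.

498.9

%ΔQ ≈ η × %ΔI = 2.34 × 15.2% = 35.568%.
New Q ≈ 368 × (1 + 0.35568) = 498.9.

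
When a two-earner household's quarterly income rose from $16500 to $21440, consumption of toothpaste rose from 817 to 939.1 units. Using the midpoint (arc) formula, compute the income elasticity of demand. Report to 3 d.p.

0.534

ΔQ = 939.1 − 817 = 122.1; midpoint Q̄ = (817 + 939.1)/2 = 878.05.
ΔI = 21440 − 16500 = 4940; midpoint Ī = (16500 + 21440)/2 = 18970.
η = (ΔQ/Q̄) ÷ (ΔI/Ī) = (122.1/878.05) ÷ (4940/18970) = 0.534.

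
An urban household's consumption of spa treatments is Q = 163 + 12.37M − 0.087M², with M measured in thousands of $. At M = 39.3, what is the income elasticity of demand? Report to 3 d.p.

0.422

At M = 39.3: Q = 514.7704.
dQ/dM = 12.37 − 0.174M = 5.53180.
η = (dQ/dM)·(M/Q) = 5.53180 × (39.3/514.7704) = 0.422.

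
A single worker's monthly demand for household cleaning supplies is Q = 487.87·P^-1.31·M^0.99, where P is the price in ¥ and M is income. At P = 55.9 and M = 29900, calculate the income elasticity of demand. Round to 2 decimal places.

For a multiplicative demand Q = A·P^α·M^β, the income elasticity is β everywhere.
Here β = 0.99, so η = 0.99.

0.99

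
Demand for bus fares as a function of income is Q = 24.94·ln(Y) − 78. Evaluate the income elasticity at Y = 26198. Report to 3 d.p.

0.142

At Y = 26198: Q = 175.726.
dQ/dY = 24.94/Y = 0.000951981 at this income.
η = (dQ/dY)·(Y/Q) = 0.000951981 × (26198/175.726) = 0.142.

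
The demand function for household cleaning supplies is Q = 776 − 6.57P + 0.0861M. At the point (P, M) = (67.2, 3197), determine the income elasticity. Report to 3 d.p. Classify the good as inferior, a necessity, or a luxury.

0.451 (necessity)

At P = 67.2, M = 3197: Q = 609.758.
Holding P constant, ∂Q/∂M = 0.0861.
η_M = (∂Q/∂M)·(M/Q) = 0.0861 × (3197/609.758) = 0.451.
Since 0 < η < 1, this is a necessity.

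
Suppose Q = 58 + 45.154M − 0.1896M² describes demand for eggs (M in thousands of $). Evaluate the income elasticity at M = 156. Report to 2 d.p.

-0.88

At M = 156: Q = 2487.9184.
dQ/dM = 45.154 − 0.3792M = -14.00120.
η = (dQ/dM)·(M/Q) = -14.00120 × (156/2487.9184) = -0.88.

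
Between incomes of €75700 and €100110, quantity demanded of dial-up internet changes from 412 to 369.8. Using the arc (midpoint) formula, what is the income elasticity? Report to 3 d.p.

-0.389

ΔQ = 369.8 − 412 = -42.2; midpoint Q̄ = (412 + 369.8)/2 = 390.9.
ΔI = 100110 − 75700 = 24410; midpoint Ī = (75700 + 100110)/2 = 87905.
η = (ΔQ/Q̄) ÷ (ΔI/Ī) = (-42.2/390.9) ÷ (24410/87905) = -0.389.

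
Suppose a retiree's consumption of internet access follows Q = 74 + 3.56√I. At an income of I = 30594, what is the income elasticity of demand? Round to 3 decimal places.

0.447

At I = 30594: Q = 696.685.
dQ/dI = 3.56/(2√I) = 0.0101766 at this income.
η = (dQ/dI)·(I/Q) = 0.0101766 × (30594/696.685) = 0.447.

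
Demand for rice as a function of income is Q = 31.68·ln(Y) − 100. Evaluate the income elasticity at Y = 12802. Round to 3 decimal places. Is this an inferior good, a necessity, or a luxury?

0.159 (necessity)

At Y = 12802: Q = 199.609.
dQ/dY = 31.68/Y = 0.00247461 at this income.
η = (dQ/dY)·(Y/Q) = 0.00247461 × (12802/199.609) = 0.159.
Since 0 < η < 1, the good is a necessity.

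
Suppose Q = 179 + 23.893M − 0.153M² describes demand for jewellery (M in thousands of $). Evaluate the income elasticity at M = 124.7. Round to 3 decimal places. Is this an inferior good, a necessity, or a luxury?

-2.283 (inferior good)

At M = 124.7: Q = 779.2933.
dQ/dM = 23.893 − 0.306M = -14.26520.
η = (dQ/dM)·(M/Q) = -14.26520 × (124.7/779.2933) = -2.283.
η < 0 ⇒ inferior good.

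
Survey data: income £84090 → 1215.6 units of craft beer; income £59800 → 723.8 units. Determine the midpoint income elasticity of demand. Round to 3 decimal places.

1.502

ΔQ = 723.8 − 1215.6 = -491.8; midpoint Q̄ = (1215.6 + 723.8)/2 = 969.7.
ΔI = 59800 − 84090 = -24290; midpoint Ī = (84090 + 59800)/2 = 71945.
η = (ΔQ/Q̄) ÷ (ΔI/Ī) = (-491.8/969.7) ÷ (-24290/71945) = 1.502.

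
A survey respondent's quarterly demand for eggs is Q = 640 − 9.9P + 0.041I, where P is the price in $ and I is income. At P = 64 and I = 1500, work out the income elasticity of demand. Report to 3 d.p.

0.906

At P = 64, I = 1500: Q = 67.900.
Holding P constant, ∂Q/∂I = 0.041.
η_I = (∂Q/∂I)·(I/Q) = 0.041 × (1500/67.900) = 0.906.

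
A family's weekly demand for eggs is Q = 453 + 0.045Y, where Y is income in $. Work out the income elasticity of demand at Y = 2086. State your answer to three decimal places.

At Y = 2086: Q = 546.870.
dQ/dY = 0.045.
η = (dQ/dY)·(Y/Q) = 0.045 × (2086/546.870) = 0.172.

0.172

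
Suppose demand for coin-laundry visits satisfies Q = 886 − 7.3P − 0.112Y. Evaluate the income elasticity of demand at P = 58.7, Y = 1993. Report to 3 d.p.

-0.953

At P = 58.7, Y = 1993: Q = 234.274.
Holding P constant, ∂Q/∂Y = −0.112.
η_Y = (∂Q/∂Y)·(Y/Q) = -0.112 × (1993/234.274) = -0.953.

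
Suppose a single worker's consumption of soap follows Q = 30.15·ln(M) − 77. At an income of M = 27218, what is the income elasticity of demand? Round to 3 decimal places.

At M = 27218: Q = 230.881.
dQ/dM = 30.15/M = 0.00110772 at this income.
η = (dQ/dM)·(M/Q) = 0.00110772 × (27218/230.881) = 0.131.

0.131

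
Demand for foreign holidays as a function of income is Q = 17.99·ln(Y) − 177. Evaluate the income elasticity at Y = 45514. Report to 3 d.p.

1.127

At Y = 45514: Q = 15.957.
dQ/dY = 17.99/Y = 0.000395263 at this income.
η = (dQ/dY)·(Y/Q) = 0.000395263 × (45514/15.957) = 1.127.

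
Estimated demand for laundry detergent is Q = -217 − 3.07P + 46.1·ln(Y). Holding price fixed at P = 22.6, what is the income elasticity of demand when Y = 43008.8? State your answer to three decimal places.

At P = 22.6, Y = 43008.8: Q = 205.466.
Holding P constant, ∂Q/∂Y = 46.1/Y = 0.00107187.
η_Y = (∂Q/∂Y)·(Y/Q) = 0.00107187 × (43008.8/205.466) = 0.224.

0.224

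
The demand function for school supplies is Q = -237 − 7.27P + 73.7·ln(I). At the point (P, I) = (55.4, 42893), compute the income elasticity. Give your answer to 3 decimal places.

At P = 55.4, I = 42893: Q = 146.360.
Holding P constant, ∂Q/∂I = 73.7/I = 0.00171823.
η_I = (∂Q/∂I)·(I/Q) = 0.00171823 × (42893/146.360) = 0.504.

0.504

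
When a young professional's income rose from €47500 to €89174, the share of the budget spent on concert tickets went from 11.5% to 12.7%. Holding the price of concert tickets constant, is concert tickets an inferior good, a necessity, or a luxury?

luxury

The budget share rises as income rises, so η > 1.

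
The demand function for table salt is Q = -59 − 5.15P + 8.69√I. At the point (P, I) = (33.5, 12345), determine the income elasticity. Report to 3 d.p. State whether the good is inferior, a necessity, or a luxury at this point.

0.658 (necessity)

At P = 33.5, I = 12345: Q = 734.004.
Holding P constant, ∂Q/∂I = 8.69/(2√I) = 0.0391061.
η_I = (∂Q/∂I)·(I/Q) = 0.0391061 × (12345/734.004) = 0.658.
Since 0 < η < 1, this is a necessity.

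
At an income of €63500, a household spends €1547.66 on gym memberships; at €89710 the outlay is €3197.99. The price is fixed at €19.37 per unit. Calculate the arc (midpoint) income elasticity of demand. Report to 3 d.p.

With a constant price, Q₁ = 1547.66/19.37 = 79.900 and Q₂ = 3197.99/19.37 = 165.100 (equivalently, work directly with expenditure since P cancels).
Midpoint %ΔQ = (3197.99 − 1547.66)/2372.82 = 0.69551; midpoint %ΔI = (89710 − 63500)/76605 = 0.34214.
η = 0.69551 / 0.34214 = 2.033.

2.033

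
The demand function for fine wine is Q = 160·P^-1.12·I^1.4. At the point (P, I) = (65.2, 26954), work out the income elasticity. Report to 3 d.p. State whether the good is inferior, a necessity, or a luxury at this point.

For a multiplicative demand Q = A·P^α·I^β, the income elasticity is β everywhere.
Here β = 1.4, so η = 1.400.
Since η > 1, this is a luxury.

1.400 (luxury)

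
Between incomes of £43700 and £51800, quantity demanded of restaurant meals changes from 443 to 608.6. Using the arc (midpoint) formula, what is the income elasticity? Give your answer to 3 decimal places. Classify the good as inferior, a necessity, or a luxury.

ΔQ = 608.6 − 443 = 165.6; midpoint Q̄ = (443 + 608.6)/2 = 525.8.
ΔI = 51800 − 43700 = 8100; midpoint Ī = (43700 + 51800)/2 = 47750.
η = (ΔQ/Q̄) ÷ (ΔI/Ī) = (165.6/525.8) ÷ (8100/47750) = 1.857.
η > 1 ⇒ luxury.

1.857 (luxury)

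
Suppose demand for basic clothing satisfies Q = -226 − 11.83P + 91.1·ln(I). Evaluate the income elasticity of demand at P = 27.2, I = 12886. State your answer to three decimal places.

At P = 27.2, I = 12886: Q = 314.385.
Holding P constant, ∂Q/∂I = 91.1/I = 0.00706969.
η_I = (∂Q/∂I)·(I/Q) = 0.00706969 × (12886/314.385) = 0.290.

0.290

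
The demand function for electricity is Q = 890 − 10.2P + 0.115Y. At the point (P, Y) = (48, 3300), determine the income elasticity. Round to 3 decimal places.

At P = 48, Y = 3300: Q = 779.900.
Holding P constant, ∂Q/∂Y = 0.115.
η_Y = (∂Q/∂Y)·(Y/Q) = 0.115 × (3300/779.900) = 0.487.

0.487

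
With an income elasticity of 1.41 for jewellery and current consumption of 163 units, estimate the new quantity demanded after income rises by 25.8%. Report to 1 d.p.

222.3

%ΔQ ≈ η × %ΔI = 1.41 × 25.8% = 36.378%.
New Q ≈ 163 × (1 + 0.36378) = 222.3.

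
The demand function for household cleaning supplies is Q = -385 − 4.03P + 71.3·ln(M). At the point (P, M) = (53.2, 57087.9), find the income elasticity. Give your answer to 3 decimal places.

At P = 53.2, M = 57087.9: Q = 181.506.
Holding P constant, ∂Q/∂M = 71.3/M = 0.00124895.
η_M = (∂Q/∂M)·(M/Q) = 0.00124895 × (57087.9/181.506) = 0.393.

0.393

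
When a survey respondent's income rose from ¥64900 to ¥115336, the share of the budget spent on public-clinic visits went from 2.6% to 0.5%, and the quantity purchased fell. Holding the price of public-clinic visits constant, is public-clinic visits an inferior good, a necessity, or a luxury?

inferior good

Quantity demanded falls as income rises, so η < 0.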